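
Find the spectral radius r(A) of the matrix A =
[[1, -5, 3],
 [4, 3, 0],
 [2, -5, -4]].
r(A) ≈ 5.57

The eigenvalues of A are the roots of its characteristic polynomial. With M = A (coefficients from the trace, the sum of principal 2x2 minors, and det A):
  p(λ) = det(λ I - M) = λ^3 + λ + 170.
No integer candidate from the rational root theorem (±divisors of 170) is a root, so the roots are irrational. The cubic discriminant is Δ = -780304 < 0, so there is one real root and a complex-conjugate pair. p(-6) = -52 and p(-5) = 40 have opposite signs, so a root lies in (-6, -5); Newton's method refines it to λ ≈ -5.4795. Dividing out (λ - (-5.4795)) leaves approximately λ^2 - 5.4795λ + 31.0248. For λ^2 - 5.4795λ + 31.0248 the discriminant is -94.0744. It is negative, so the remaining roots are the complex-conjugate pair λ ≈ 2.7397 ± 4.8496i. Their product equals the constant term, so |λ|^2 ≈ 31.0248 and |λ| ≈ 5.57.
Thus the eigenvalues (to 4 decimals) are -5.4795 (modulus 5.4795); 2.7397 ± 4.8496i (modulus 5.57). The spectral radius is the largest modulus: r(A) ≈ 5.57. (Cross-check: r(A) ≤ ||A||_2 ≈ 7.7506; equality holds whenever A is normal, though it can also hold for some non-normal A.)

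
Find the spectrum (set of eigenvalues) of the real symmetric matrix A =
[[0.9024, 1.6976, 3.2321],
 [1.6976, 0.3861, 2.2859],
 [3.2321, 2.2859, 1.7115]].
sigma(A) ≈ {-2, -1, 6}

A is real symmetric, so its spectrum consists of real eigenvalues. Expanding the characteristic polynomial of the displayed matrix gives
  det(λ I - A) = p(λ) = λ^3 + (-3)λ^2 + (-16)λ + (-12).
Solving p(λ) = 0 yields eigenvalues ≈ -2, -1, 6. (A is shown rounded to 4 decimals, so these recover the underlying integer eigenvalues to within that precision.)
Verification: the trace of A = 3 equals the sum of eigenvalues 3, and det(A) ≈ 11.9999 matches the eigenvalue product 12.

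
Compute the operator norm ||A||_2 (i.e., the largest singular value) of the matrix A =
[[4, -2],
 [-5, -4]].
||A||_2 = sqrt((61 + sqrt(1017))/2) ≈ 6.8151 (= sqrt(largest eigenvalue of A^T A))

||A||_2 = sigma_max(A) = sqrt(lambda_max(A^T A)). Form the symmetric matrix M = A^T A =
[[41, 12],
 [12, 20]].
Its characteristic polynomial (trace, determinant of M give the coefficients) is
  p(λ) = det(λ I - M) = λ^2 - 61λ + 676.
For λ^2 - 61λ + 676 the discriminant is 1017. It is nonnegative but not a perfect square, so the roots are real and irrational: λ = (61 ± sqrt(1017))/2 ≈ 46.4452, 14.5548.
So the eigenvalues of A^T A are ≈ 14.5548, 46.4452 (all ≥ 0, as they must be for A^T A). The largest is λ_max = (61 + sqrt(1017))/2 ≈ 46.4452, hence ||A||_2 = sqrt(λ_max) = sqrt((61 + sqrt(1017))/2) ≈ 6.8151.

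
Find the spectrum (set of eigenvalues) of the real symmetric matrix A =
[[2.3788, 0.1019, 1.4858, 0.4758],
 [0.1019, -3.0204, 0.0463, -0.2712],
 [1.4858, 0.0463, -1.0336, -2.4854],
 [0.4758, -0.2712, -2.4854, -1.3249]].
sigma(A) ≈ {-4, -3, 1, 3}

A is real symmetric, so its spectrum consists of real eigenvalues. Expanding the characteristic polynomial of the displayed matrix gives
  det(λ I - A) = p(λ) = λ^4 + (3)λ^3 + (-13)λ^2 + (-27)λ + (35.9989).
Solving p(λ) = 0 yields eigenvalues ≈ -4, -3, 1, 3. (A is shown rounded to 4 decimals, so these recover the underlying integer eigenvalues to within that precision.)
Verification: the trace of A = -3 equals the sum of eigenvalues -3, and det(A) ≈ 35.9989 matches the eigenvalue product 36.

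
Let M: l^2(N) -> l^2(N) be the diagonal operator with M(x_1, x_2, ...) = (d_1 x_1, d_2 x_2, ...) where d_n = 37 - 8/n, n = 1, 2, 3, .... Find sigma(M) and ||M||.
sigma(M) = {37 - 8/n : n ≥ 1} ∪ {37}; ||M|| = 37

A bounded diagonal operator on l^2 with diagonal entries d_n has spectrum equal to the closure of {d_n : n ≥ 1}: every d_n is an eigenvalue (with eigenvector e_n), so {d_n} ⊂ sigma(M); the spectrum is closed, so its closure is too; and for lambda not in the closure, (M - lambda I) has bounded inverse (the diagonal entries 1/(d_n - lambda) are bounded). For our sequence d_n = 37 - 8/n, n = 1, 2, 3, ...:
  - {d_n} = {37 - 8/n : n ≥ 1}; the only limit point is 37
  - closure = {37 - 8/n : n ≥ 1} ∪ {37}
For the norm: a diagonal operator has ||M|| = sup_n |d_n|. Here d_n = 37 - 8/n increases monotonically from d_1 = 29 toward 37, with all terms in [29, 37); so sup_n |d_n| = 37 (the supremum is the limit, not attained). So ||M|| = 37.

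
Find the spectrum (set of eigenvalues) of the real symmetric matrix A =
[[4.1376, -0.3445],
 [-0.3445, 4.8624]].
sigma(A) ≈ {4, 5}

A is real symmetric, so its spectrum consists of real eigenvalues. Expanding the characteristic polynomial of the displayed matrix gives
  det(λ I - A) = p(λ) = λ^2 + (-9)λ + (20).
Solving p(λ) = 0 yields eigenvalues ≈ 4, 5. (A is shown rounded to 4 decimals, so these recover the underlying integer eigenvalues to within that precision.)
Verification: the trace of A = 9 equals the sum of eigenvalues 9, and det(A) ≈ 20.0000 matches the eigenvalue product 20.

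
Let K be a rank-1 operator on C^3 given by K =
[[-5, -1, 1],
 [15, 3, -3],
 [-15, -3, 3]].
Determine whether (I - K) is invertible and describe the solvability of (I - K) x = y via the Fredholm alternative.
(I - K) is singular (det(I - K) = 0, i.e. 1 ∈ sigma(K)). (I - K) x = y is solvable iff y ⊥ ker((I - K)^*) = span{(-5, -1, 1)}, i.e. iff -5y_1 - y_2 + y_3 = 0. When solvable, the solutions are x = y + c·(1, -3, 3), c arbitrary (ker(I - K) = span{(1, -3, 3)}, dimension 1).

K has rank 1, so it is an outer product K = u v^T: every row of K is a multiple of one row vector. Reading off the entries, u = (1, -3, 3) and v = (-5, -1, 1) (row i of K equals u_i·v^T). A rank-one matrix u v^T satisfies K u = u (v·u) and kills the (2)-dimensional subspace v^⊥, so its characteristic polynomial is lambda^2 (lambda - v·u) with v·u = tr K = 1. Hence the eigenvalues of I - K are 1 (multiplicity 2) and 1 - (1) = 0, so det(I - K) = 0. (Direct check: I - K =
[[6, 1, -1],
 [-15, -2, 3],
 [15, 3, -2]]
has determinant 0.) So 1 is an eigenvalue of K and (I - K) is not invertible. The finite-dimensional Fredholm alternative says: either (I - K) is invertible, or ker(I - K) ≠ {0} and then range(I - K) = ker((I - K)^*)^⊥, with dim ker(I - K) = dim ker((I - K)^*). We are in the second case, so we need both kernels. Kernel of I - K: (I - K) u = u - u (v·u) = u - u = 0, so ker(I - K) = span{u} = span{(1, -3, 3)} (it is exactly 1-dimensional because rank(I - K) = 2). Kernel of the adjoint: K is real, so (I - K)^* = I - K^T = I - v u^T, and (I - v u^T) v = v - v (u·v) = 0; hence ker((I - K)^*) = span{v} = span{(-5, -1, 1)}. Therefore (I - K) x = y is solvable iff <y, v> = 0, i.e. iff -5y_1 - y_2 + y_3 = 0. When this holds, K y = u (v·y) = 0, so (I - K) y = y and x = y is a particular solution; the full solution set is the line x = y + c·u = y + c·(1, -3, 3), c ∈ C.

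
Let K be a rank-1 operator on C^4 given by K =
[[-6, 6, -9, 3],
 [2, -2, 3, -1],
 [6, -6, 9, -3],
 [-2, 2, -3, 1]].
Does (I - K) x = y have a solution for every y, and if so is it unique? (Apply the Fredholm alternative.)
(I - K) is invertible (det(I - K) = -1 ≠ 0), so for every y in C^4 the equation (I - K) x = y has a unique solution.

K has rank 1, so it is an outer product K = u v^T: every row of K is a multiple of one row vector. Reading off the entries, u = (3, -1, -3, 1) and v = (-2, 2, -3, 1) (row i of K equals u_i·v^T). A rank-one matrix u v^T satisfies K u = u (v·u) and kills the (3)-dimensional subspace v^⊥, so its characteristic polynomial is lambda^3 (lambda - v·u) with v·u = tr K = 2. Hence the eigenvalues of I - K are 1 (multiplicity 3) and 1 - (2) = -1, so det(I - K) = -1. (Direct check: I - K =
[[7, -6, 9, -3],
 [-2, 3, -3, 1],
 [-6, 6, -8, 3],
 [2, -2, 3, 0]]
has determinant -1.) The finite-dimensional Fredholm alternative says: either (I - K) is invertible, or ker(I - K) ≠ {0} and then range(I - K) = ker((I - K)^*)^⊥, with dim ker(I - K) = dim ker((I - K)^*). Since det(I - K) ≠ 0, 1 is not an eigenvalue of K and ker(I - K) = {0}, so we are in the first case: for every y there is a unique x = (I - K)^(-1) y. Explicitly, by the Sherman–Morrison formula, (I - u v^T)^(-1) = I + u v^T/(1 - v·u), i.e. (I - K)^(-1) = I - K.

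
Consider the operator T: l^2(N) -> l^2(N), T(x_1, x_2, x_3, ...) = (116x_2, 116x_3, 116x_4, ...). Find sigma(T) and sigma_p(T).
sigma(T) = closed disk {z in C : |z| ≤ 116}; sigma_p(T) = open disk {z in C : |z| < 116}

Note T = 116·V where V is the unit left shift (V x)_k = x_{k+1}; so sigma(T) = 116·sigma(V) and ||T|| = 116||V||. ||T x||^2 = 13456sum_{k≥2} |x_k|^2 ≤ 13456||x||^2, with equality on {x : x_1 = 0}, so ||T|| = 116. For any lambda with |lambda| < 116, set r = lambda/116 (|r| < 1); the vector x = (1, r, r^2, ...) is in l^2 and satisfies T x = 116(r, r^2, ...) = lambda x, so lambda is an eigenvalue. On the boundary |lambda| = 116 the geometric series diverges, so no l^2 eigenvector exists, but these lambda lie in the approximate point spectrum. Hence sigma(T) is the closed disk of radius 116 and sigma_p(T) is the open disk.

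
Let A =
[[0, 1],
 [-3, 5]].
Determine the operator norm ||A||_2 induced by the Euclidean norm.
||A||_2 = sqrt((35 + sqrt(1189))/2) ≈ 5.8941 (= sqrt(largest eigenvalue of A^T A))

||A||_2 = sigma_max(A) = sqrt(lambda_max(A^T A)). Form the symmetric matrix M = A^T A =
[[9, -15],
 [-15, 26]].
Its characteristic polynomial (trace, determinant of M give the coefficients) is
  p(λ) = det(λ I - M) = λ^2 - 35λ + 9.
For λ^2 - 35λ + 9 the discriminant is 1189. It is nonnegative but not a perfect square, so the roots are real and irrational: λ = (35 ± sqrt(1189))/2 ≈ 34.7409, 0.2591.
So the eigenvalues of A^T A are ≈ 0.2591, 34.7409 (all ≥ 0, as they must be for A^T A). The largest is λ_max = (35 + sqrt(1189))/2 ≈ 34.7409, hence ||A||_2 = sqrt(λ_max) = sqrt((35 + sqrt(1189))/2) ≈ 5.8941.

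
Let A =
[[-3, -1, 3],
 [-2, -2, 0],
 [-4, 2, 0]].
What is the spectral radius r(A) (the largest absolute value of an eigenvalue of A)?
r(A) ≈ 3.4057

The eigenvalues of A are the roots of its characteristic polynomial. With M = A (coefficients from the trace, the sum of principal 2x2 minors, and det A):
  p(λ) = det(λ I - M) = λ^3 + 5λ^2 + 16λ + 36.
No integer candidate from the rational root theorem (±divisors of 36) is a root, so the roots are irrational. The cubic discriminant is Δ = -11136 < 0, so there is one real root and a complex-conjugate pair. p(-4) = -12 and p(-3) = 6 have opposite signs, so a root lies in (-4, -3); Newton's method refines it to λ ≈ -3.4057. Dividing out (λ - (-3.4057)) leaves approximately λ^2 + 1.5943λ + 10.5704. For λ^2 + 1.5943λ + 10.5704 the discriminant is -39.7398. It is negative, so the remaining roots are the complex-conjugate pair λ ≈ -0.7971 ± 3.152i. Their product equals the constant term, so |λ|^2 ≈ 10.5704 and |λ| ≈ 3.2512.
Thus the eigenvalues (to 4 decimals) are -3.4057 (modulus 3.4057); -0.7971 ± 3.152i (modulus 3.2512). The spectral radius is the largest modulus: r(A) ≈ 3.4057. (Cross-check: r(A) ≤ ||A||_2 ≈ 5.6969; equality holds whenever A is normal, though it can also hold for some non-normal A.)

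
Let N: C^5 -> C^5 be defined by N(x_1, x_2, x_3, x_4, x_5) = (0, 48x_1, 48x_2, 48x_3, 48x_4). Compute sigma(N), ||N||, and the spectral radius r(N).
sigma(N) = {0}; ||N|| = 48; r(N) = 0. (N is nilpotent with N^5 = 0.)

On C^5, N is a strictly lower-triangular matrix with 48 on the subdiagonal and zeros elsewhere, so its characteristic polynomial is lambda^5 and every eigenvalue is 0: sigma(N) = {0}. For the operator norm, N e_i = 48e_{i+1} for i = 1, ..., 4 and N e_5 = 0, so the singular values of N are 48 (with multiplicity 4) and 0; hence ||N|| = 48. The spectral radius r(N) = max|lambda| = 0. Note ||N|| > r(N) — characteristic of non-normal nilpotent operators. Indeed N^5 = 0.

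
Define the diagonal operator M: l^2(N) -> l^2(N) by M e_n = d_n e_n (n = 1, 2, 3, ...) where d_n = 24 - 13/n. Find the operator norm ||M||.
||M|| = 24

For a diagonal operator on l^2 with entries d_n, ||M|| = sup_n |d_n|. Here d_1 = 11, d_2 = 35/2, ..., and d_n = 24 - 13/n increases monotonically toward 24. All terms lie in [11, 24), so |d_n| = d_n and the supremum is the limit 24, which is not attained by any individual d_n. Hence ||M|| = 24.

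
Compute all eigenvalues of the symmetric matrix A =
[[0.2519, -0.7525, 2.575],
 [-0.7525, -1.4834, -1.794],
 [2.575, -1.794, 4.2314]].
sigma(A) ≈ {-2, -1, 6}

A is real symmetric, so its spectrum consists of real eigenvalues. Expanding the characteristic polynomial of the displayed matrix gives
  det(λ I - A) = p(λ) = λ^3 + (-3)λ^2 + (-16)λ + (-12).
Solving p(λ) = 0 yields eigenvalues ≈ -2, -1, 6. (A is shown rounded to 4 decimals, so these recover the underlying integer eigenvalues to within that precision.)
Verification: the trace of A = 3 equals the sum of eigenvalues 3, and det(A) ≈ 12.0004 matches the eigenvalue product 12.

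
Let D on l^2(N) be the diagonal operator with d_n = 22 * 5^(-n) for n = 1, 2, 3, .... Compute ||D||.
||D|| = 22/5 (attained at n = 1)

For D diagonal, ||D|| = sup_n |d_n|. The sequence d_n = 22 * 5^(-n) is positive and strictly decreasing (ratio 5^(-1) < 1), so the supremum is d_1 = 22/5. Hence ||D|| = 22/5.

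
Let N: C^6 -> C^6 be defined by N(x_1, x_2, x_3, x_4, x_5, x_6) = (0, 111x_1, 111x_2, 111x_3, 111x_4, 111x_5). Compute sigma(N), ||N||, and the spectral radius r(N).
sigma(N) = {0}; ||N|| = 111; r(N) = 0. (N is nilpotent with N^6 = 0.)

On C^6, N is a strictly lower-triangular matrix with 111 on the subdiagonal and zeros elsewhere, so its characteristic polynomial is lambda^6 and every eigenvalue is 0: sigma(N) = {0}. For the operator norm, N e_i = 111e_{i+1} for i = 1, ..., 5 and N e_6 = 0, so the singular values of N are 111 (with multiplicity 5) and 0; hence ||N|| = 111. The spectral radius r(N) = max|lambda| = 0. Note ||N|| > r(N) — characteristic of non-normal nilpotent operators. Indeed N^6 = 0.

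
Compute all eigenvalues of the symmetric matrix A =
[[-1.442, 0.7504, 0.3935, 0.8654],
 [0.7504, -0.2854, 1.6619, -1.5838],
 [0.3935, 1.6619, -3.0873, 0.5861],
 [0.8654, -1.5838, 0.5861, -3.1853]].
sigma(A) ≈ {-5, -3, -1, 1}

A is real symmetric, so its spectrum consists of real eigenvalues. Expanding the characteristic polynomial of the displayed matrix gives
  det(λ I - A) = p(λ) = λ^4 + (8)λ^3 + (14)λ^2 + (-8)λ + (-15).
Solving p(λ) = 0 yields eigenvalues ≈ -5, -3, -1, 1. (A is shown rounded to 4 decimals, so these recover the underlying integer eigenvalues to within that precision.)
Verification: the trace of A = -8 equals the sum of eigenvalues -8, and det(A) ≈ -15.0000 matches the eigenvalue product -15.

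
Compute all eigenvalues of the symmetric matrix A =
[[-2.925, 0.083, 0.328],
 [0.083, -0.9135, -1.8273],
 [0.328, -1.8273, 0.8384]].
sigma(A) ≈ {-3, -2, 2}

A is real symmetric, so its spectrum consists of real eigenvalues. Expanding the characteristic polynomial of the displayed matrix gives
  det(λ I - A) = p(λ) = λ^3 + (3)λ^2 + (-4)λ + (-12).
Solving p(λ) = 0 yields eigenvalues ≈ -3, -2, 2. (A is shown rounded to 4 decimals, so these recover the underlying integer eigenvalues to within that precision.)
Verification: the trace of A = -3 equals the sum of eigenvalues -3, and det(A) ≈ 11.9999 matches the eigenvalue product 12.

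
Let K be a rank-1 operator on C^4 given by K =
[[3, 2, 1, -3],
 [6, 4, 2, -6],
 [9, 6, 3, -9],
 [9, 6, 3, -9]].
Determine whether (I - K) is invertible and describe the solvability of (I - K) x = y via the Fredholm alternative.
(I - K) is singular (det(I - K) = 0, i.e. 1 ∈ sigma(K)). (I - K) x = y is solvable iff y ⊥ ker((I - K)^*) = span{(3, 2, 1, -3)}, i.e. iff 3y_1 + 2y_2 + y_3 - 3y_4 = 0. When solvable, the solutions are x = y + c·(1, 2, 3, 3), c arbitrary (ker(I - K) = span{(1, 2, 3, 3)}, dimension 1).

K has rank 1, so it is an outer product K = u v^T: every row of K is a multiple of one row vector. Reading off the entries, u = (1, 2, 3, 3) and v = (3, 2, 1, -3) (row i of K equals u_i·v^T). A rank-one matrix u v^T satisfies K u = u (v·u) and kills the (3)-dimensional subspace v^⊥, so its characteristic polynomial is lambda^3 (lambda - v·u) with v·u = tr K = 1. Hence the eigenvalues of I - K are 1 (multiplicity 3) and 1 - (1) = 0, so det(I - K) = 0. (Direct check: I - K =
[[-2, -2, -1, 3],
 [-6, -3, -2, 6],
 [-9, -6, -2, 9],
 [-9, -6, -3, 10]]
has determinant 0.) So 1 is an eigenvalue of K and (I - K) is not invertible. The finite-dimensional Fredholm alternative says: either (I - K) is invertible, or ker(I - K) ≠ {0} and then range(I - K) = ker((I - K)^*)^⊥, with dim ker(I - K) = dim ker((I - K)^*). We are in the second case, so we need both kernels. Kernel of I - K: (I - K) u = u - u (v·u) = u - u = 0, so ker(I - K) = span{u} = span{(1, 2, 3, 3)} (it is exactly 1-dimensional because rank(I - K) = 3). Kernel of the adjoint: K is real, so (I - K)^* = I - K^T = I - v u^T, and (I - v u^T) v = v - v (u·v) = 0; hence ker((I - K)^*) = span{v} = span{(3, 2, 1, -3)}. Therefore (I - K) x = y is solvable iff <y, v> = 0, i.e. iff 3y_1 + 2y_2 + y_3 - 3y_4 = 0. When this holds, K y = u (v·y) = 0, so (I - K) y = y and x = y is a particular solution; the full solution set is the line x = y + c·u = y + c·(1, 2, 3, 3), c ∈ C.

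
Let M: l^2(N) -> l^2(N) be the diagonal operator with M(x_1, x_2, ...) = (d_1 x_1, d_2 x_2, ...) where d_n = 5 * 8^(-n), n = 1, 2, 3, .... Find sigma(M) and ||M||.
sigma(M) = {5 * 8^(-n) : n ≥ 1} ∪ {0}; ||M|| = 5/8

A bounded diagonal operator on l^2 with diagonal entries d_n has spectrum equal to the closure of {d_n : n ≥ 1}: every d_n is an eigenvalue (with eigenvector e_n), so {d_n} ⊂ sigma(M); the spectrum is closed, so its closure is too; and for lambda not in the closure, (M - lambda I) has bounded inverse (the diagonal entries 1/(d_n - lambda) are bounded). For our sequence d_n = 5 * 8^(-n), n = 1, 2, 3, ...:
  - {d_n} = {5 * 8^(-n) : n ≥ 1}; the only limit point is 0
  - closure = {5 * 8^(-n) : n ≥ 1} ∪ {0}
For the norm: a diagonal operator has ||M|| = sup_n |d_n|. Here d_n = 5 * 8^(-n) is positive and decreasing, so sup_n |d_n| = d_1 = 5/8. So ||M|| = 5/8.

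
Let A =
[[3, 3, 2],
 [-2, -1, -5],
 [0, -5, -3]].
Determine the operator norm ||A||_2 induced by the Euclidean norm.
||A||_2 ≈ 8.3138 (= sqrt(largest eigenvalue of A^T A))

||A||_2 = sigma_max(A) = sqrt(lambda_max(A^T A)). Form the symmetric matrix M = A^T A =
[[13, 11, 16],
 [11, 35, 26],
 [16, 26, 38]].
Its characteristic polynomial (trace, sum of principal 2x2 minors, determinant of M give the coefficients) is
  p(λ) = det(λ I - M) = λ^3 - 86λ^2 + 1226λ - 4096.
No integer candidate from the rational root theorem (±divisors of 4096) is a root, so the roots are irrational. The cubic discriminant is Δ = 645124464 > 0, so there are three distinct real roots. p(4) = -504 and p(5) = 9 have opposite signs, so a root lies in (4, 5); Newton's method refines it to λ ≈ 4.9797. p(11) = 315 and p(12) = -40 have opposite signs, so a root lies in (11, 12); Newton's method refines it to λ ≈ 11.9003. p(69) = -439 and p(70) = 3324 have opposite signs, so a root lies in (69, 70); Newton's method refines it to λ ≈ 69.1201. Check (Vieta): the three roots sum to 86, matching tr M = 86.
So the eigenvalues of A^T A are ≈ 4.9797, 11.9003, 69.1201 (all ≥ 0, as they must be for A^T A). The largest is λ_max ≈ 69.1201, hence ||A||_2 = sqrt(λ_max) ≈ 8.3138.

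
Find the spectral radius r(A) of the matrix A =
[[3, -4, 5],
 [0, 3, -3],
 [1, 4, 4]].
r(A) ≈ 4.5345

The eigenvalues of A are the roots of its characteristic polynomial. With M = A (coefficients from the trace, the sum of principal 2x2 minors, and det A):
  p(λ) = det(λ I - M) = λ^3 - 10λ^2 + 40λ - 69.
No integer candidate from the rational root theorem (±divisors of 69) is a root, so the roots are irrational. The cubic discriminant is Δ = -3747 < 0, so there is one real root and a complex-conjugate pair. p(4) = -5 and p(5) = 6 have opposite signs, so a root lies in (4, 5); Newton's method refines it to λ ≈ 4.5345. Dividing out (λ - (4.5345)) leaves approximately λ^2 - 5.4655λ + 15.2167. For λ^2 - 5.4655λ + 15.2167 the discriminant is -30.995. It is negative, so the remaining roots are the complex-conjugate pair λ ≈ 2.7328 ± 2.7837i. Their product equals the constant term, so |λ|^2 ≈ 15.2167 and |λ| ≈ 3.9009.
Thus the eigenvalues (to 4 decimals) are 4.5345 (modulus 4.5345); 2.7328 ± 2.7837i (modulus 3.9009). The spectral radius is the largest modulus: r(A) ≈ 4.5345. (Cross-check: r(A) ≤ ||A||_2 ≈ 8.1545; equality holds whenever A is normal, though it can also hold for some non-normal A.)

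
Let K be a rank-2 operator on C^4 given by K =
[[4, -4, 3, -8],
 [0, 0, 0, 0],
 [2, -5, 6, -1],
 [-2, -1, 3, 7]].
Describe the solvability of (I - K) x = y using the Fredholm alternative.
(I - K) is invertible (det(I - K) = 59 ≠ 0), so for every y in C^4 the equation (I - K) x = y has a unique solution.

K has rank 2 and factors as K = U V^T = u1 v1^T + u2 v2^T with u1 = (-2, 0, -1, 1), v1 = (-2, 3, -3, 3), u2 = (1, 0, -1, -2), v2 = (0, 2, -3, -2) (multiplying out reproduces the displayed K). The nonzero eigenvalues of U V^T coincide with those of the 2 x 2 matrix G = V^T U = [[v1·u1, v1·u2], [v2·u1, v2·u2]] = [[10, -5], [1, 7]], and by the Sylvester determinant identity det(I_4 - U V^T) = det(I_2 - V^T U) = det([[-9, 5], [-1, -6]]) = (-9)(-6) - (5)(-1) = 59. (Direct check: I - K =
[[-3, 4, -3, 8],
 [0, 1, 0, 0],
 [-2, 5, -5, 1],
 [2, 1, -3, -6]]
has determinant 59.) The finite-dimensional Fredholm alternative says: either (I - K) is invertible, or ker(I - K) ≠ {0} and then range(I - K) = ker((I - K)^*)^⊥, with dim ker(I - K) = dim ker((I - K)^*). Since det(I - K) ≠ 0, 1 is not an eigenvalue of K and ker(I - K) = {0}, so we are in the first case: for every y there is a unique x = (I - K)^(-1) y. (Explicitly, by the Woodbury identity, (I - U V^T)^(-1) = I + U (I_2 - G)^(-1) V^T.)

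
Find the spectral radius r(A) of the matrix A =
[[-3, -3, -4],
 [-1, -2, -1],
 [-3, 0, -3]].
r(A) ≈ 7.0242

The eigenvalues of A are the roots of its characteristic polynomial. With M = A (coefficients from the trace, the sum of principal 2x2 minors, and det A):
  p(λ) = det(λ I - M) = λ^3 + 8λ^2 + 6λ - 6.
No integer candidate from the rational root theorem (±divisors of 6) is a root, so the roots are irrational. The cubic discriminant is Δ = 7572 > 0, so there are three distinct real roots. p(-8) = -54 and p(-7) = 1 have opposite signs, so a root lies in (-8, -7); Newton's method refines it to λ ≈ -7.0242. p(-2) = 6 and p(-1) = -5 have opposite signs, so a root lies in (-2, -1); Newton's method refines it to λ ≈ -1.533. p(0) = -6 and p(1) = 9 have opposite signs, so a root lies in (0, 1); Newton's method refines it to λ ≈ 0.5572. Check (Vieta): the three roots sum to -8, matching tr M = -8.
Thus the eigenvalues (to 4 decimals) are -7.0242 (modulus 7.0242); -1.533 (modulus 1.533); 0.5572 (modulus 0.5572). The spectral radius is the largest modulus: r(A) ≈ 7.0242. (Cross-check: r(A) ≤ ||A||_2 ≈ 7.2624; equality holds whenever A is normal, though it can also hold for some non-normal A.)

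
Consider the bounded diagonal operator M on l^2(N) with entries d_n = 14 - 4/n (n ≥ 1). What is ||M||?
||M|| = 14

For a diagonal operator on l^2 with entries d_n, ||M|| = sup_n |d_n|. Here d_1 = 10, d_2 = 12, ..., and d_n = 14 - 4/n increases monotonically toward 14. All terms lie in [10, 14), so |d_n| = d_n and the supremum is the limit 14, which is not attained by any individual d_n. Hence ||M|| = 14.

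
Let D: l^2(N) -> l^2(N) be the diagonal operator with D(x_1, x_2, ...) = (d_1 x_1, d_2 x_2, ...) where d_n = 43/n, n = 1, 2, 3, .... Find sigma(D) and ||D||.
sigma(D) = {43/n : n ≥ 1} ∪ {0}; ||D|| = 43

A bounded diagonal operator on l^2 with diagonal entries d_n has spectrum equal to the closure of {d_n : n ≥ 1}: every d_n is an eigenvalue (with eigenvector e_n), so {d_n} ⊂ sigma(D); the spectrum is closed, so its closure is too; and for lambda not in the closure, (D - lambda I) has bounded inverse (the diagonal entries 1/(d_n - lambda) are bounded). For our sequence d_n = 43/n, n = 1, 2, 3, ...:
  - {d_n} = {43/n : n ≥ 1}; the only limit point is 0
  - closure = {43/n : n ≥ 1} ∪ {0}
For the norm: a diagonal operator has ||D|| = sup_n |d_n|. Here d_n = 43/n is positive and decreasing, so sup_n |d_n| = d_1 = 43. So ||D|| = 43.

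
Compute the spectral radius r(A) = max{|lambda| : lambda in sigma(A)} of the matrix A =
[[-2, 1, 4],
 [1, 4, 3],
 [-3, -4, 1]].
r(A) ≈ 4.344

The eigenvalues of A are the roots of its characteristic polynomial. With M = A (coefficients from the trace, the sum of principal 2x2 minors, and det A):
  p(λ) = det(λ I - M) = λ^3 - 3λ^2 + 17λ + 10.
No integer candidate from the rational root theorem (±divisors of 10) is a root, so the roots are irrational. The cubic discriminant is Δ = -27851 < 0, so there is one real root and a complex-conjugate pair. p(-1) = -11 and p(0) = 10 have opposite signs, so a root lies in (-1, 0); Newton's method refines it to λ ≈ -0.5299. Dividing out (λ - (-0.5299)) leaves approximately λ^2 - 3.5299λ + 18.8706. For λ^2 - 3.5299λ + 18.8706 the discriminant is -63.022. It is negative, so the remaining roots are the complex-conjugate pair λ ≈ 1.765 ± 3.9693i. Their product equals the constant term, so |λ|^2 ≈ 18.8706 and |λ| ≈ 4.344.
Thus the eigenvalues (to 4 decimals) are -0.5299 (modulus 0.5299); 1.765 ± 3.9693i (modulus 4.344). The spectral radius is the largest modulus: r(A) ≈ 4.344. (Cross-check: r(A) ≤ ||A||_2 ≈ 6.6245; equality holds whenever A is normal, though it can also hold for some non-normal A.)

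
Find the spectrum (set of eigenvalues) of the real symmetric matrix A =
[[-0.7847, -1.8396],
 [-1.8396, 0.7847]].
sigma(A) ≈ {-2, 2}

A is real symmetric, so its spectrum consists of real eigenvalues. Expanding the characteristic polynomial of the displayed matrix gives
  det(λ I - A) = p(λ) = λ^2 + (0)λ + (-4).
Solving p(λ) = 0 yields eigenvalues ≈ -2, 2. (A is shown rounded to 4 decimals, so these recover the underlying integer eigenvalues to within that precision.)
Verification: the trace of A = 0 equals the sum of eigenvalues 0, and det(A) ≈ -3.9999 matches the eigenvalue product -4.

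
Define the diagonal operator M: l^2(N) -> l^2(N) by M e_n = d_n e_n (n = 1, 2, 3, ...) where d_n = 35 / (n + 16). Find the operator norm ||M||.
||M|| = 35/17 (attained at n = 1)

For M diagonal, ||M|| = sup_n |d_n| = sup_n 35/(n + 16). This is positive and strictly decreasing in n, so the supremum is attained at n = 1: d_1 = 35/(1 + 16) = 35/17. Hence ||M|| = 35/17.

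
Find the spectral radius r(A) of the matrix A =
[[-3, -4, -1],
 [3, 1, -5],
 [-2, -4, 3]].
r(A) ≈ 5.88

The eigenvalues of A are the roots of its characteristic polynomial. With M = A (coefficients from the trace, the sum of principal 2x2 minors, and det A):
  p(λ) = det(λ I - M) = λ^3 - λ^2 - 19λ - 57.
No integer candidate from the rational root theorem (±divisors of 57) is a root, so the roots are irrational. The cubic discriminant is Δ = -79648 < 0, so there is one real root and a complex-conjugate pair. p(5) = -52 and p(6) = 9 have opposite signs, so a root lies in (5, 6); Newton's method refines it to λ ≈ 5.88. Dividing out (λ - (5.88)) leaves approximately λ^2 + 4.88λ + 9.6939. For λ^2 + 4.88λ + 9.6939 the discriminant is -14.9618. It is negative, so the remaining roots are the complex-conjugate pair λ ≈ -2.44 ± 1.934i. Their product equals the constant term, so |λ|^2 ≈ 9.6939 and |λ| ≈ 3.1135.
Thus the eigenvalues (to 4 decimals) are 5.88 (modulus 5.88); -2.44 ± 1.934i (modulus 3.1135). The spectral radius is the largest modulus: r(A) ≈ 5.88. (Cross-check: r(A) ≤ ||A||_2 ≈ 8.1301; equality holds whenever A is normal, though it can also hold for some non-normal A.)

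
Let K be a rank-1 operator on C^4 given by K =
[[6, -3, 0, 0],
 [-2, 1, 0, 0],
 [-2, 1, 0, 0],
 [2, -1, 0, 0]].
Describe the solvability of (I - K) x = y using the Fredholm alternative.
(I - K) is invertible (det(I - K) = -6 ≠ 0), so for every y in C^4 the equation (I - K) x = y has a unique solution.

K has rank 1, so it is an outer product K = u v^T: every row of K is a multiple of one row vector. Reading off the entries, u = (-3, 1, 1, -1) and v = (-2, 1, 0, 0) (row i of K equals u_i·v^T). A rank-one matrix u v^T satisfies K u = u (v·u) and kills the (3)-dimensional subspace v^⊥, so its characteristic polynomial is lambda^3 (lambda - v·u) with v·u = tr K = 7. Hence the eigenvalues of I - K are 1 (multiplicity 3) and 1 - (7) = -6, so det(I - K) = -6. (Direct check: I - K =
[[-5, 3, 0, 0],
 [2, 0, 0, 0],
 [2, -1, 1, 0],
 [-2, 1, 0, 1]]
has determinant -6.) The finite-dimensional Fredholm alternative says: either (I - K) is invertible, or ker(I - K) ≠ {0} and then range(I - K) = ker((I - K)^*)^⊥, with dim ker(I - K) = dim ker((I - K)^*). Since det(I - K) ≠ 0, 1 is not an eigenvalue of K and ker(I - K) = {0}, so we are in the first case: for every y there is a unique x = (I - K)^(-1) y. Explicitly, by the Sherman–Morrison formula, (I - u v^T)^(-1) = I + u v^T/(1 - v·u), i.e. (I - K)^(-1) = I + K/(-6).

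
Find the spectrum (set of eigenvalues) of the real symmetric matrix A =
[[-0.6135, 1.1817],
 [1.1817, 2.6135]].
sigma(A) ≈ {-1, 3}

A is real symmetric, so its spectrum consists of real eigenvalues. Expanding the characteristic polynomial of the displayed matrix gives
  det(λ I - A) = p(λ) = λ^2 + (-2)λ + (-3).
Solving p(λ) = 0 yields eigenvalues ≈ -1, 3. (A is shown rounded to 4 decimals, so these recover the underlying integer eigenvalues to within that precision.)
Verification: the trace of A = 2 equals the sum of eigenvalues 2, and det(A) ≈ -2.9998 matches the eigenvalue product -3.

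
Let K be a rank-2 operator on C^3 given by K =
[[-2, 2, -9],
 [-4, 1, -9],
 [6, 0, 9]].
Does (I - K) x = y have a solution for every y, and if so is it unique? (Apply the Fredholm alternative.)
(I - K) is invertible (det(I - K) = 44 ≠ 0), so for every y in C^3 the equation (I - K) x = y has a unique solution.

K has rank 2 and factors as K = U V^T = u1 v1^T + u2 v2^T with u1 = (3, 3, -3), v1 = (-2, 0, -3), u2 = (-2, -1, 0), v2 = (-2, -1, 0) (multiplying out reproduces the displayed K). The nonzero eigenvalues of U V^T coincide with those of the 2 x 2 matrix G = V^T U = [[v1·u1, v1·u2], [v2·u1, v2·u2]] = [[3, 4], [-9, 5]], and by the Sylvester determinant identity det(I_3 - U V^T) = det(I_2 - V^T U) = det([[-2, -4], [9, -4]]) = (-2)(-4) - (-4)(9) = 44. (Direct check: I - K =
[[3, -2, 9],
 [4, 0, 9],
 [-6, 0, -8]]
has determinant 44.) The finite-dimensional Fredholm alternative says: either (I - K) is invertible, or ker(I - K) ≠ {0} and then range(I - K) = ker((I - K)^*)^⊥, with dim ker(I - K) = dim ker((I - K)^*). Since det(I - K) ≠ 0, 1 is not an eigenvalue of K and ker(I - K) = {0}, so we are in the first case: for every y there is a unique x = (I - K)^(-1) y. (Explicitly, by the Woodbury identity, (I - U V^T)^(-1) = I + U (I_2 - G)^(-1) V^T.)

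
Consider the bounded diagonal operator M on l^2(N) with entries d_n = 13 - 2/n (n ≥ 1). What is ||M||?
||M|| = 13

For a diagonal operator on l^2 with entries d_n, ||M|| = sup_n |d_n|. Here d_1 = 11, d_2 = 12, ..., and d_n = 13 - 2/n increases monotonically toward 13. All terms lie in [11, 13), so |d_n| = d_n and the supremum is the limit 13, which is not attained by any individual d_n. Hence ||M|| = 13.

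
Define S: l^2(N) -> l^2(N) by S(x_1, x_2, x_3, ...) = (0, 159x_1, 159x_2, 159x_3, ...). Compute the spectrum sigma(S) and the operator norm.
sigma(S) = closed disk {z in C : |z| ≤ 159}; ||S|| = 159

Note S = 159·U where U is the unit right shift (U x)_k = x_{k-1} (with x_0 := 0); so ||S|| = 159||U|| and sigma(S) = 159·sigma(U). ||S x||^2 = sum_{k≥1} |159x_k|^2 = 25281||x||^2, so ||S|| = 159 and sigma(S) ⊂ {|z| ≤ 159}. For any |lambda| < 159, the equation (S - lambda I) x = 0 forces x_1 = 0, then 159x_k = lambda x_{k+1} ⇒ x = 0, so S has no eigenvalues. But (S - lambda I) is not surjective for |lambda| < 159: solving (S - lambda I) x = e_1 would require x_n proportional to (lambda/159)^(-n), which is not in l^2. So every |lambda| < 159 lies in the residual spectrum. The boundary |lambda| = 159 is in the approximate point spectrum (the spectrum is closed). Hence sigma(S) is the closed disk of radius 159.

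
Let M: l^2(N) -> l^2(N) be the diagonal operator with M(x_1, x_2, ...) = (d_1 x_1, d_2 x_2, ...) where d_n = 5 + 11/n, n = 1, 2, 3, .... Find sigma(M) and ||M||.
sigma(M) = {5 + 11/n : n ≥ 1} ∪ {5}; ||M|| = 16

A bounded diagonal operator on l^2 with diagonal entries d_n has spectrum equal to the closure of {d_n : n ≥ 1}: every d_n is an eigenvalue (with eigenvector e_n), so {d_n} ⊂ sigma(M); the spectrum is closed, so its closure is too; and for lambda not in the closure, (M - lambda I) has bounded inverse (the diagonal entries 1/(d_n - lambda) are bounded). For our sequence d_n = 5 + 11/n, n = 1, 2, 3, ...:
  - {d_n} = {5 + 11/n : n ≥ 1}; the only limit point is 5
  - closure = {5 + 11/n : n ≥ 1} ∪ {5}
For the norm: a diagonal operator has ||M|| = sup_n |d_n|. Here d_n = 5 + 11/n is positive and decreasing, so sup_n |d_n| = d_1 = 5 + 11 = 16. So ||M|| = 16.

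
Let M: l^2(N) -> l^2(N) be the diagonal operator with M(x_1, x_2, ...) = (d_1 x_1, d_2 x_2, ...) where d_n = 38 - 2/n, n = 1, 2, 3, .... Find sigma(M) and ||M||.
sigma(M) = {38 - 2/n : n ≥ 1} ∪ {38}; ||M|| = 38

A bounded diagonal operator on l^2 with diagonal entries d_n has spectrum equal to the closure of {d_n : n ≥ 1}: every d_n is an eigenvalue (with eigenvector e_n), so {d_n} ⊂ sigma(M); the spectrum is closed, so its closure is too; and for lambda not in the closure, (M - lambda I) has bounded inverse (the diagonal entries 1/(d_n - lambda) are bounded). For our sequence d_n = 38 - 2/n, n = 1, 2, 3, ...:
  - {d_n} = {38 - 2/n : n ≥ 1}; the only limit point is 38
  - closure = {38 - 2/n : n ≥ 1} ∪ {38}
For the norm: a diagonal operator has ||M|| = sup_n |d_n|. Here d_n = 38 - 2/n increases monotonically from d_1 = 36 toward 38, with all terms in [36, 38); so sup_n |d_n| = 38 (the supremum is the limit, not attained). So ||M|| = 38.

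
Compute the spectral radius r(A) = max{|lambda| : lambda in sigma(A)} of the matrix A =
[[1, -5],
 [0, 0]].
r(A) = 1

The eigenvalues of A are the roots of its characteristic polynomial. With M = A (coefficients from the trace and determinant):
  p(λ) = det(λ I - M) = λ^2 - λ.
For λ^2 - λ the discriminant is 1. It is a perfect square (1^2), so the roots are rational: λ = (1 ± 1)/2 = 1, 0.
Thus the eigenvalues (to 4 decimals) are 1 (modulus 1); 0 (modulus 0). The spectral radius is the largest modulus: r(A) = 1. (Cross-check: r(A) ≤ ||A||_2 ≈ 5.099; equality holds whenever A is normal, though it can also hold for some non-normal A.)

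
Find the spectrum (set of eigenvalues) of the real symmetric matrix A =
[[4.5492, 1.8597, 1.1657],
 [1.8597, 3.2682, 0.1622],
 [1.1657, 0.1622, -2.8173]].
sigma(A) ≈ {-3, 2, 6}

A is real symmetric, so its spectrum consists of real eigenvalues. Expanding the characteristic polynomial of the displayed matrix gives
  det(λ I - A) = p(λ) = λ^3 + (-5)λ^2 + (-12)λ + (36).
Solving p(λ) = 0 yields eigenvalues ≈ -3, 2, 6. (A is shown rounded to 4 decimals, so these recover the underlying integer eigenvalues to within that precision.)
Verification: the trace of A = 5 equals the sum of eigenvalues 5, and det(A) ≈ -36.0006 matches the eigenvalue product -36.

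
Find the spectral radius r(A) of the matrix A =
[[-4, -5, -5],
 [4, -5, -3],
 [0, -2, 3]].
r(A) ≈ 6.8157

The eigenvalues of A are the roots of its characteristic polynomial. With M = A (coefficients from the trace, the sum of principal 2x2 minors, and det A):
  p(λ) = det(λ I - M) = λ^3 + 6λ^2 + 7λ - 184.
No integer candidate from the rational root theorem (±divisors of 184) is a root, so the roots are irrational. The cubic discriminant is Δ = -893848 < 0, so there is one real root and a complex-conjugate pair. p(3) = -82 and p(4) = 4 have opposite signs, so a root lies in (3, 4); Newton's method refines it to λ ≈ 3.9609. Dividing out (λ - (3.9609)) leaves approximately λ^2 + 9.9609λ + 46.4541. For λ^2 + 9.9609λ + 46.4541 the discriminant is -86.5969. It is negative, so the remaining roots are the complex-conjugate pair λ ≈ -4.9804 ± 4.6529i. Their product equals the constant term, so |λ|^2 ≈ 46.4541 and |λ| ≈ 6.8157.
Thus the eigenvalues (to 4 decimals) are 3.9609 (modulus 3.9609); -4.9804 ± 4.6529i (modulus 6.8157). The spectral radius is the largest modulus: r(A) ≈ 6.8157. (Cross-check: r(A) ≤ ||A||_2 ≈ 9.1362; equality holds whenever A is normal, though it can also hold for some non-normal A.)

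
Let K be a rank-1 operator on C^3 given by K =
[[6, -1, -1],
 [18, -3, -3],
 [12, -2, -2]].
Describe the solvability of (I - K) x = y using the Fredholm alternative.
(I - K) is singular (det(I - K) = 0, i.e. 1 ∈ sigma(K)). (I - K) x = y is solvable iff y ⊥ ker((I - K)^*) = span{(6, -1, -1)}, i.e. iff 6y_1 - y_2 - y_3 = 0. When solvable, the solutions are x = y + c·(1, 3, 2), c arbitrary (ker(I - K) = span{(1, 3, 2)}, dimension 1).

K has rank 1, so it is an outer product K = u v^T: every row of K is a multiple of one row vector. Reading off the entries, u = (1, 3, 2) and v = (6, -1, -1) (row i of K equals u_i·v^T). A rank-one matrix u v^T satisfies K u = u (v·u) and kills the (2)-dimensional subspace v^⊥, so its characteristic polynomial is lambda^2 (lambda - v·u) with v·u = tr K = 1. Hence the eigenvalues of I - K are 1 (multiplicity 2) and 1 - (1) = 0, so det(I - K) = 0. (Direct check: I - K =
[[-5, 1, 1],
 [-18, 4, 3],
 [-12, 2, 3]]
has determinant 0.) So 1 is an eigenvalue of K and (I - K) is not invertible. The finite-dimensional Fredholm alternative says: either (I - K) is invertible, or ker(I - K) ≠ {0} and then range(I - K) = ker((I - K)^*)^⊥, with dim ker(I - K) = dim ker((I - K)^*). We are in the second case, so we need both kernels. Kernel of I - K: (I - K) u = u - u (v·u) = u - u = 0, so ker(I - K) = span{u} = span{(1, 3, 2)} (it is exactly 1-dimensional because rank(I - K) = 2). Kernel of the adjoint: K is real, so (I - K)^* = I - K^T = I - v u^T, and (I - v u^T) v = v - v (u·v) = 0; hence ker((I - K)^*) = span{v} = span{(6, -1, -1)}. Therefore (I - K) x = y is solvable iff <y, v> = 0, i.e. iff 6y_1 - y_2 - y_3 = 0. When this holds, K y = u (v·y) = 0, so (I - K) y = y and x = y is a particular solution; the full solution set is the line x = y + c·u = y + c·(1, 3, 2), c ∈ C.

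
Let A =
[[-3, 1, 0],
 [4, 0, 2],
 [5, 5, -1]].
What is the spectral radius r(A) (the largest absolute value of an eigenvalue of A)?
r(A) = 4

The eigenvalues of A are the roots of its characteristic polynomial. With M = A (coefficients from the trace, the sum of principal 2x2 minors, and det A):
  p(λ) = det(λ I - M) = λ^3 + 4λ^2 - 11λ - 44.
By the rational root theorem any rational root is an integer divisor of 44. Testing λ = -4: p(-4) = -64 + 64 + 44 - 44 = 0, so λ = -4 is a root. Dividing out (λ + 4) leaves p(λ) = (λ + 4)(λ^2 - 11). For λ^2 - 11 the discriminant is 44. It is nonnegative but not a perfect square, so the roots are real and irrational: λ = ± sqrt(44)/2 ≈ 3.3166, -3.3166.
Thus the eigenvalues (to 4 decimals) are 3.3166 (modulus 3.3166); -3.3166 (modulus 3.3166); -4 (modulus 4). The spectral radius is the largest modulus: r(A) = 4. (Cross-check: r(A) ≤ ||A||_2 ≈ 7.941; equality holds whenever A is normal, though it can also hold for some non-normal A.)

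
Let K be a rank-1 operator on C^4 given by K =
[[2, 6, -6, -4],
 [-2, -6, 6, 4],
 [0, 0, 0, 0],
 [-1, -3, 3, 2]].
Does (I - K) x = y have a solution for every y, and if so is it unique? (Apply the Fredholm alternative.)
(I - K) is invertible (det(I - K) = 3 ≠ 0), so for every y in C^4 the equation (I - K) x = y has a unique solution.

K has rank 1, so it is an outer product K = u v^T: every row of K is a multiple of one row vector. Reading off the entries, u = (-2, 2, 0, 1) and v = (-1, -3, 3, 2) (row i of K equals u_i·v^T). A rank-one matrix u v^T satisfies K u = u (v·u) and kills the (3)-dimensional subspace v^⊥, so its characteristic polynomial is lambda^3 (lambda - v·u) with v·u = tr K = -2. Hence the eigenvalues of I - K are 1 (multiplicity 3) and 1 - (-2) = 3, so det(I - K) = 3. (Direct check: I - K =
[[-1, -6, 6, 4],
 [2, 7, -6, -4],
 [0, 0, 1, 0],
 [1, 3, -3, -1]]
has determinant 3.) The finite-dimensional Fredholm alternative says: either (I - K) is invertible, or ker(I - K) ≠ {0} and then range(I - K) = ker((I - K)^*)^⊥, with dim ker(I - K) = dim ker((I - K)^*). Since det(I - K) ≠ 0, 1 is not an eigenvalue of K and ker(I - K) = {0}, so we are in the first case: for every y there is a unique x = (I - K)^(-1) y. Explicitly, by the Sherman–Morrison formula, (I - u v^T)^(-1) = I + u v^T/(1 - v·u), i.e. (I - K)^(-1) = I + K/(3).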